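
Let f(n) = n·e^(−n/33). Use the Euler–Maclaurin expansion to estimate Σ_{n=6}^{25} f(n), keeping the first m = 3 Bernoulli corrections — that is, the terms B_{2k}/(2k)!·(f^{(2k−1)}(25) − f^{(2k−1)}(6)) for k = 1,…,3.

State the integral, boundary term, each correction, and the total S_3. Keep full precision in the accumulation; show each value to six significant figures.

S_3 ≈ 184.068

Integral: ∫_6^25 x·e^(−x/33) dx = 175.754.
½[f(6) + f(25)] = ½[5.00252 + 11.7200] = 8.36128.
Running total after boundary: 184.115.
Correction k=1: B_{2}/2! · (f^{(1)}(25) − f^{(1)}(6)) = 1/12 · (0.113649 − 0.682161) = -0.0473761.
Running total after k=1: 184.068.
Correction k=2: B_{4}/4! · (f^{(3)}(25) − f^{(3)}(6)) = −1/720 · (0.000965337 − 0.00215764) = 1.65597e-06.
Running total after k=2: 184.068.
Correction k=3: B_{6}/6! · (f^{(5)}(25) − f^{(5)}(6)) = 1/30240 · (1.67706e-06 − 3.38739e-06) = -5.65586e-11.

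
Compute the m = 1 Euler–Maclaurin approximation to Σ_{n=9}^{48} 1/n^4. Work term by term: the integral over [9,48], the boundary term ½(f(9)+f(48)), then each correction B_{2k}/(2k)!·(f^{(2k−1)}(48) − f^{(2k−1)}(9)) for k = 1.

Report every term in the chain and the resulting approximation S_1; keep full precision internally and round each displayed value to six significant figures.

The integral term ∫_9^48 1/x^4 dx = 0.000454233.
Boundary: ½(f(9) + f(48)) = ½(0.000152416 + 1.88380e-07) = 7.63021e-05.
Integral + boundary = 0.000530535.
k=1: B_{2}/(2)! × [f^{(1)}(48) − f^{(1)}(9)] = 1/12 × (-1.56983e-08 − (-6.77404e-05)) = 5.64372e-06.

S_1 ≈ 0.000536179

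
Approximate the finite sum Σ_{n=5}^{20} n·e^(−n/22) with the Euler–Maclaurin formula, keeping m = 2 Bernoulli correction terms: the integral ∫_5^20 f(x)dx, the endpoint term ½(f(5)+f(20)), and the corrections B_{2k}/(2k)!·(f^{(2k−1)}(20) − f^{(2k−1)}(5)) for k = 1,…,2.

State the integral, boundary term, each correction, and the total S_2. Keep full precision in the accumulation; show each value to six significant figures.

Integral: ∫_5^20 x·e^(−x/22) dx = 100.971.
Boundary: ½(f(5) + f(20)) = ½(3.98352 + 8.05781) = 6.02066.
Integral + boundary = 106.992.
k=1: B_{2}/(2)! × [f^{(1)}(20) − f^{(1)}(5)] = 1/12 × (0.0366264 − 0.615634) = -0.0482507.
Partial sum through k=1: 106.944.
k=2: B_{4}/(4)! × [f^{(3)}(20) − f^{(3)}(5)] = −1/720 × (0.00174051 − 0.00456414) = 3.92170e-06.

S_2 ≈ 106.944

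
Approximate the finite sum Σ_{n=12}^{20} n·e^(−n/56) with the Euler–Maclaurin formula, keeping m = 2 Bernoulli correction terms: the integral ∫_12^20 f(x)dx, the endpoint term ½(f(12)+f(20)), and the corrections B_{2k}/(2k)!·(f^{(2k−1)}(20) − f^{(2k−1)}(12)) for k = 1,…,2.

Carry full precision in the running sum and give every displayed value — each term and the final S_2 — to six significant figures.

S_2 ≈ 107.522

Integral: ∫_12^20 x·e^(−x/56) dx = 95.6981.
½[f(12) + f(20)] = ½[9.68541 + 13.9935] = 11.8394.
So far: 107.537.
Order-1 term: 1/12 · (0.449789 − 0.634164) = -0.0153645.
Running total after k=1: 107.522.
Order-2 term: −1/720 · (0.000589648 − 0.000716964) = 1.76829e-07.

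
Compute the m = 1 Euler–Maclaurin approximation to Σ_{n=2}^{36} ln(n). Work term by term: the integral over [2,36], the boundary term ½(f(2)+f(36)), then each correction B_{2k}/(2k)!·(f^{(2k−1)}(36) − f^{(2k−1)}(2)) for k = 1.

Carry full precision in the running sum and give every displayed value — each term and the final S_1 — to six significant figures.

S_1 ≈ 95.7194

Integral: ∫_2^36 ln(x) dx = 93.6204.
Boundary: ½(f(2) + f(36)) = ½(0.693147 + 3.58352) = 2.13833.
So far: 95.7587.
k=1: B_{2}/(2)! × [f^{(1)}(36) − f^{(1)}(2)] = 1/12 × (0.0277778 − 0.500000) = -0.0393519.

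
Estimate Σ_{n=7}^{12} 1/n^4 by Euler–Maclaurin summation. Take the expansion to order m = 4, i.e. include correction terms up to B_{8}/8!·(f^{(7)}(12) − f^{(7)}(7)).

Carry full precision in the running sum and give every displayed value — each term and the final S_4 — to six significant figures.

∫_7^12 1/x^4 dx evaluates to 0.000778916.
½[f(7) + f(12)] = ½[0.000416493 + 4.82253e-05] = 0.000232359.
Running total after boundary: 0.00101128.
Correction k=1: B_{2}/2! · (f^{(1)}(12) − f^{(1)}(7)) = 1/12 · (-1.60751e-05 − (-0.000237996)) = 1.84934e-05.
After k=1: 0.00102977.
Correction k=2: B_{4}/4! · (f^{(3)}(12) − f^{(3)}(7)) = −1/720 · (-3.34898e-06 − (-0.000145712)) = -1.97726e-07.
After k=2: 0.00102957.
Correction k=3: B_{6}/6! · (f^{(5)}(12) − f^{(5)}(7)) = 1/30240 · (-1.30238e-06 − (-0.000166528)) = 5.46381e-09.
After k=3: 0.00102958.
Correction k=4: B_{8}/8! · (f^{(7)}(12) − f^{(7)}(7)) = −1/1209600 · (-8.13988e-07 − (-0.000305868)) = -2.52194e-10.

S_4 ≈ 0.00102958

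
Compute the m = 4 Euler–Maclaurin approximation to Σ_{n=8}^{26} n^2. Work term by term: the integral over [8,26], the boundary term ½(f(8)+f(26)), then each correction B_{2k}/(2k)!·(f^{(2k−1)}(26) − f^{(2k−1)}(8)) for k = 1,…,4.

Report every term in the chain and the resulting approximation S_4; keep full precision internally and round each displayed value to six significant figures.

S_4 ≈ 6061.00

The integral term ∫_8^26 x^2 dx = 5688.00.
Endpoint term: (f(8) + f(26))/2 = (64.0000 + 676.000)/2 = 370.000.
So far: 6058.00.
Order-1 term: 1/12 · (52.0000 − 16.0000) = 3.00000.
After k=1: 6061.00.
Order-2 term: −1/720 · (0.00000 − 0.00000) = 0.00000.
After k=2: 6061.00.
Order-3 term: 1/30240 · (0.00000 − 0.00000) = 0.00000.
After k=3: 6061.00.
Order-4 term: −1/1209600 · (0.00000 − 0.00000) = 0.00000.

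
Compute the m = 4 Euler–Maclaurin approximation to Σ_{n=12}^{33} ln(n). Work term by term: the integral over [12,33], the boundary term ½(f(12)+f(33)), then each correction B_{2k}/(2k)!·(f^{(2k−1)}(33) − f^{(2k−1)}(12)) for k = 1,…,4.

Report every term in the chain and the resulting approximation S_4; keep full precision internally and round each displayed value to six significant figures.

S_4 ≈ 67.5522

Integral: ∫_12^33 ln(x) dx = 64.5659.
½[f(12) + f(33)] = ½[2.48491 + 3.49651] = 2.99071.
Running total after boundary: 67.5566.
Correction k=1: B_{2}/2! · (f^{(1)}(33) − f^{(1)}(12)) = 1/12 · (0.0303030 − 0.0833333) = -0.00441919.
After k=1: 67.5522.
Correction k=2: B_{4}/4! · (f^{(3)}(33) − f^{(3)}(12)) = −1/720 · (5.56529e-05 − 0.00115741) = 1.53021e-06.
After k=2: 67.5522.
Correction k=3: B_{6}/6! · (f^{(5)}(33) − f^{(5)}(12)) = 1/30240 · (6.13256e-07 − 9.64506e-05) = -3.16922e-09.
After k=3: 67.5522.
Correction k=4: B_{8}/8! · (f^{(7)}(33) − f^{(7)}(12)) = −1/1209600 · (1.68941e-08 − 2.00939e-05) = 1.65980e-11.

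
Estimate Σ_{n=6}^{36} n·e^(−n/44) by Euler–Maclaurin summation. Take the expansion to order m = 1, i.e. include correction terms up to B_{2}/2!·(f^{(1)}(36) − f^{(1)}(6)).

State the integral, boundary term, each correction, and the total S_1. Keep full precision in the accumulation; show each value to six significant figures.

∫_6^36 x·e^(−x/44) dx evaluates to 366.415.
Boundary: ½(f(6) + f(36)) = ½(5.23515 + 15.8844) = 10.5598.
Integral + boundary = 376.975.
Correction k=1: B_{2}/2! · (f^{(1)}(36) − f^{(1)}(6)) = 1/12 · (0.0802242 − 0.753545) = -0.0561100.

S_1 ≈ 376.919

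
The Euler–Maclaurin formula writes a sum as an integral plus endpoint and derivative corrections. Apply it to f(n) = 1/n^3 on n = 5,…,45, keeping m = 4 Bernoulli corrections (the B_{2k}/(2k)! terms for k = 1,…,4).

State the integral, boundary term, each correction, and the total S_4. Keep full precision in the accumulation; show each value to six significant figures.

∫_5^45 1/x^3 dx evaluates to 0.0197531.
½[f(5) + f(45)] = ½[0.00800000 + 1.09739e-05] = 0.00400549.
Running total after boundary: 0.0237586.
Correction k=1: B_{2}/2! · (f^{(1)}(45) − f^{(1)}(5)) = 1/12 · (-7.31596e-07 − (-0.00480000)) = 0.000399939.
Partial sum through k=1: 0.0241585.
Correction k=2: B_{4}/4! · (f^{(3)}(45) − f^{(3)}(5)) = −1/720 · (-7.22564e-09 − (-0.00384000)) = -5.33332e-06.
Partial sum through k=2: 0.0241532.
Correction k=3: B_{6}/6! · (f^{(5)}(45) − f^{(5)}(5)) = 1/30240 · (-1.49865e-10 − (-0.00645120)) = 2.13333e-07.
Partial sum through k=3: 0.0241534.
Correction k=4: B_{8}/8! · (f^{(7)}(45) − f^{(7)}(5)) = −1/1209600 · (-5.32854e-12 − (-0.0185795)) = -1.53600e-08.

S_4 ≈ 0.0241534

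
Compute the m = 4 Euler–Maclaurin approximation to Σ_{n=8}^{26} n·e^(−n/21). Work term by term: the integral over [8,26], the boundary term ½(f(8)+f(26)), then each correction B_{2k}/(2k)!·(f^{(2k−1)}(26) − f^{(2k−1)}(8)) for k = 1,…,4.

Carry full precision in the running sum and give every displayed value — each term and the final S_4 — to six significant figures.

S_4 ≈ 136.369

Integral: ∫_8^26 x·e^(−x/21) dx = 129.908.
½[f(8) + f(26)] = ½[5.46568 + 7.53833] = 6.50201.
Integral + boundary = 136.410.
Order-1 term: 1/12 · (-0.0690324 − 0.422940) = -0.0409977.
Running total after k=1: 136.369.
Order-2 term: −1/720 · (0.00115837 − 0.00405751) = 4.02658e-06.
Running total after k=2: 136.369.
Order-3 term: 1/30240 · (5.60832e-06 − 1.62267e-05) = -3.51136e-10.
Running total after k=3: 136.369.
Order-4 term: −1/1209600 · (1.94784e-08 − 5.27271e-08) = 2.74874e-14.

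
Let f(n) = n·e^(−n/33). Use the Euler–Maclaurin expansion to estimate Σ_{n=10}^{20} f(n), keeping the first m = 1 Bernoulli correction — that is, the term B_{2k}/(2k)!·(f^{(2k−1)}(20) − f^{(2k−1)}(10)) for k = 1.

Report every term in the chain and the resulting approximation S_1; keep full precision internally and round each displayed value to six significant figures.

S_1 ≈ 103.091

∫_10^20 x·e^(−x/33) dx evaluates to 93.9686.
½[f(10) + f(20)] = ½[7.38577 + 10.9099] = 9.14784.
Integral + boundary = 103.116.
Order-1 term: 1/12 · (0.214892 − 0.514766) = -0.0249894.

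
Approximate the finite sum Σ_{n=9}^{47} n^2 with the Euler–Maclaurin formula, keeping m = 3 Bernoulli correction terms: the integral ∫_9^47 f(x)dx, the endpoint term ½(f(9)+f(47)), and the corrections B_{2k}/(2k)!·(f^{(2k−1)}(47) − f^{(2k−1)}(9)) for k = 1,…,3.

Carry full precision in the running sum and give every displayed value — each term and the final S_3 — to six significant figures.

The integral term ∫_9^47 x^2 dx = 34364.7.
½[f(9) + f(47)] = ½[81.0000 + 2209.00] = 1145.00.
Running total after boundary: 35509.7.
k=1: B_{2}/(2)! × [f^{(1)}(47) − f^{(1)}(9)] = 1/12 × (94.0000 − 18.0000) = 6.33333.
Partial sum through k=1: 35516.0.
k=2: B_{4}/(4)! × [f^{(3)}(47) − f^{(3)}(9)] = −1/720 × (0.00000 − 0.00000) = 0.00000.
Partial sum through k=2: 35516.0.
k=3: B_{6}/(6)! × [f^{(5)}(47) − f^{(5)}(9)] = 1/30240 × (0.00000 − 0.00000) = 0.00000.

S_3 ≈ 35516.0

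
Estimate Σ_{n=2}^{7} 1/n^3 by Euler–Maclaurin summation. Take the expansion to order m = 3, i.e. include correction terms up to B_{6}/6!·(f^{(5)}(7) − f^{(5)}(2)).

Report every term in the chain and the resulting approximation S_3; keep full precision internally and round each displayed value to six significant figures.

Integral: ∫_2^7 1/x^3 dx = 0.114796.
Endpoint term: (f(2) + f(7))/2 = (0.125000 + 0.00291545)/2 = 0.0639577.
Running total after boundary: 0.178754.
Order-1 term: 1/12 · (-0.00124948 − (-0.187500)) = 0.0155209.
Partial sum through k=1: 0.194275.
Order-2 term: −1/720 · (-0.000509992 − (-0.937500)) = -0.00130138.
Partial sum through k=2: 0.192973.
Order-3 term: 1/30240 · (-0.000437136 − (-9.84375)) = 0.000325506.

S_3 ≈ 0.193299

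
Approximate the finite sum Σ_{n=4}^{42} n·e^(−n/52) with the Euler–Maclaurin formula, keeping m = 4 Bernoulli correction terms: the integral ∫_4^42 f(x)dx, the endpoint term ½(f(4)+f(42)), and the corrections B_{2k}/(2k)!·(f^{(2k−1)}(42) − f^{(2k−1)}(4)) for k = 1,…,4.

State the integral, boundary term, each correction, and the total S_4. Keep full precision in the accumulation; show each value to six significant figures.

Integral: ∫_4^42 x·e^(−x/52) dx = 516.909.
Endpoint term: (f(4) + f(42))/2 = (3.70384 + 18.7272)/2 = 11.2155.
Integral + boundary = 528.124.
Order-1 term: 1/12 · (0.0857473 − 0.854733) = -0.0640822.
After k=1: 528.060.
Order-2 term: −1/720 · (0.000361508 − 0.00100098) = 8.88158e-07.
After k=2: 528.060.
Order-3 term: 1/30240 · (2.55660e-07 − 6.23471e-07) = -1.21630e-11.
After k=3: 528.060.
Order-4 term: −1/1209600 · (1.39655e-10 − 3.24244e-10) = 1.52603e-16.

S_4 ≈ 528.060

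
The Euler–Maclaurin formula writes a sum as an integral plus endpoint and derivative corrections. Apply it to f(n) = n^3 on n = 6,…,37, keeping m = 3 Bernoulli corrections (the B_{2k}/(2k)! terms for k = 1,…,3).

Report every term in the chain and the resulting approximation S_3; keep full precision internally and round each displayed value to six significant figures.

Integral: ∫_6^37 x^3 dx = 468216.
½[f(6) + f(37)] = ½[216.000 + 50653.0] = 25434.5.
Integral + boundary = 493651.
Correction k=1: B_{2}/2! · (f^{(1)}(37) − f^{(1)}(6)) = 1/12 · (4107.00 − 108.000) = 333.250.
Partial sum through k=1: 493984.
Correction k=2: B_{4}/4! · (f^{(3)}(37) − f^{(3)}(6)) = −1/720 · (6.00000 − 6.00000) = 0.00000.
Partial sum through k=2: 493984.
Correction k=3: B_{6}/6! · (f^{(5)}(37) − f^{(5)}(6)) = 1/30240 · (0.00000 − 0.00000) = 0.00000.

S_3 ≈ 493984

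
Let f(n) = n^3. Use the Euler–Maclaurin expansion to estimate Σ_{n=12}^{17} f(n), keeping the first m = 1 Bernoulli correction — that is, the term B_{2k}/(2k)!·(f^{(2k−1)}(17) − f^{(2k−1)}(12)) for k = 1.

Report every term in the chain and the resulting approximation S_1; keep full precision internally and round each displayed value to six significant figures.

S_1 ≈ 19053.0

The integral term ∫_12^17 x^3 dx = 15696.2.
Endpoint term: (f(12) + f(17))/2 = (1728.00 + 4913.00)/2 = 3320.50.
So far: 19016.8.
k=1: B_{2}/(2)! × [f^{(1)}(17) − f^{(1)}(12)] = 1/12 × (867.000 − 432.000) = 36.2500.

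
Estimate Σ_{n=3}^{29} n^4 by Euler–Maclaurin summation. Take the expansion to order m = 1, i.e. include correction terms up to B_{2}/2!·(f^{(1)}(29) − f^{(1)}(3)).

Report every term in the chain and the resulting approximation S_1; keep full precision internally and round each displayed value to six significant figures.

S_1 ≈ 4.46398e+06

Integral: ∫_3^29 x^4 dx = 4.10218e+06.
Boundary: ½(f(3) + f(29)) = ½(81.0000 + 707281) = 353681.
Running total after boundary: 4.45586e+06.
Order-1 term: 1/12 · (97556.0 − 108.000) = 8120.67.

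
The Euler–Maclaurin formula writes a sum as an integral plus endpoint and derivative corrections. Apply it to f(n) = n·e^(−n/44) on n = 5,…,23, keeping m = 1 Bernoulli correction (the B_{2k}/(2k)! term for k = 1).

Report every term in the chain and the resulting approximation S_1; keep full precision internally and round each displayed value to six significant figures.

Integral: ∫_5^23 x·e^(−x/44) dx = 176.535.
Endpoint term: (f(5) + f(23))/2 = (4.46291 + 13.6367)/2 = 9.04982.
So far: 185.584.
k=1: B_{2}/(2)! × [f^{(1)}(23) − f^{(1)}(5)] = 1/12 × (0.282976 − 0.791153) = -0.0423481.

S_1 ≈ 185.542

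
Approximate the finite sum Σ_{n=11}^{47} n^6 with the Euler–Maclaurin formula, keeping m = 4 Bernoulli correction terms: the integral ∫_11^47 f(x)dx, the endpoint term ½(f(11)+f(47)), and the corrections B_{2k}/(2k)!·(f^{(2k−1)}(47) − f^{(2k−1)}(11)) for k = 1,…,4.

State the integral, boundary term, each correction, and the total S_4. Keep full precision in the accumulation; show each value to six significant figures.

S_4 ≈ 7.78770e+10

Integral: ∫_11^47 x^6 dx = 7.23719e+10.
Boundary: ½(f(11) + f(47)) = ½(1.77156e+06 + 1.07792e+10) = 5.39049e+09.
Integral + boundary = 7.77624e+10.
Order-1 term: 1/12 · (1.37607e+09 − 966306) = 1.14592e+08.
After k=1: 7.78770e+10.
Order-2 term: −1/720 · (1.24588e+07 − 159720) = -17082.0.
After k=2: 7.78770e+10.
Order-3 term: 1/30240 · (33840.0 − 7920.00) = 0.857143.
After k=3: 7.78770e+10.
Order-4 term: −1/1209600 · (0.00000 − 0.00000) = 0.00000.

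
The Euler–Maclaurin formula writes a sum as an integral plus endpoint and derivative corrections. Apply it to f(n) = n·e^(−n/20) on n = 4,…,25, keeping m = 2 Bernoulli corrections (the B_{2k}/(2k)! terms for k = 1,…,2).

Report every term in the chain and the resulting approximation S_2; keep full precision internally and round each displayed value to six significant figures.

S_2 ≈ 140.295

∫_4^25 x·e^(−x/20) dx evaluates to 135.136.
Endpoint term: (f(4) + f(25))/2 = (3.27492 + 7.16262)/2 = 5.21877.
So far: 140.355.
Order-1 term: 1/12 · (-0.0716262 − 0.654985) = -0.0605509.
Running total after k=1: 140.295.
Order-2 term: −1/720 · (0.00125346 − 0.00573112) = 6.21897e-06.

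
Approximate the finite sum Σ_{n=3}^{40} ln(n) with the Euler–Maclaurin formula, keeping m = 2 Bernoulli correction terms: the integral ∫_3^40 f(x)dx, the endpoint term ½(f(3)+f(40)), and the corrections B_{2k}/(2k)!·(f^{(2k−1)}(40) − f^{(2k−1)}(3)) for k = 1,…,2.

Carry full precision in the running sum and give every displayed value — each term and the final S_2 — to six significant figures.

S_2 ≈ 109.627

The integral term ∫_3^40 ln(x) dx = 107.259.
Endpoint term: (f(3) + f(40))/2 = (1.09861 + 3.68888)/2 = 2.39375.
Integral + boundary = 109.653.
Correction k=1: B_{2}/2! · (f^{(1)}(40) − f^{(1)}(3)) = 1/12 · (0.0250000 − 0.333333) = -0.0256944.
Partial sum through k=1: 109.627.
Correction k=2: B_{4}/4! · (f^{(3)}(40) − f^{(3)}(3)) = −1/720 · (3.12500e-05 − 0.0740741) = 0.000102837.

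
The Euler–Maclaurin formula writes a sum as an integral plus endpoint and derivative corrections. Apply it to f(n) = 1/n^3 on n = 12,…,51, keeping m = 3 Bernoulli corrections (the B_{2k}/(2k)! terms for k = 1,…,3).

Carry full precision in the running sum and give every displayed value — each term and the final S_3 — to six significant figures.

S_3 ≈ 0.00358510

The integral term ∫_12^51 1/x^3 dx = 0.00327999.
Boundary: ½(f(12) + f(51)) = ½(0.000578704 + 7.53858e-06) = 0.000293121.
Running total after boundary: 0.00357311.
k=1: B_{2}/(2)! × [f^{(1)}(51) − f^{(1)}(12)] = 1/12 × (-4.43446e-07 − (-0.000144676)) = 1.20194e-05.
Running total after k=1: 0.00358513.
k=2: B_{4}/(4)! × [f^{(3)}(51) − f^{(3)}(12)] = −1/720 × (-3.40981e-09 − (-2.00939e-05)) = -2.79034e-08.
Running total after k=2: 0.00358510.
k=3: B_{6}/(6)! × [f^{(5)}(51) − f^{(5)}(12)] = 1/30240 × (-5.50604e-11 − (-5.86071e-06)) = 1.93805e-10.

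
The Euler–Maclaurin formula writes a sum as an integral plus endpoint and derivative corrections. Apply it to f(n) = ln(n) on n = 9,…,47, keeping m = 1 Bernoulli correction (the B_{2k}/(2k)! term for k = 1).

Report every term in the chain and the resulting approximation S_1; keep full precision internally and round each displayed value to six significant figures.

The integral term ∫_9^47 ln(x) dx = 123.182.
½[f(9) + f(47)] = ½[2.19722 + 3.85015] = 3.02369.
So far: 126.206.
Order-1 term: 1/12 · (0.0212766 − 0.111111) = -0.00748621.

S_1 ≈ 126.198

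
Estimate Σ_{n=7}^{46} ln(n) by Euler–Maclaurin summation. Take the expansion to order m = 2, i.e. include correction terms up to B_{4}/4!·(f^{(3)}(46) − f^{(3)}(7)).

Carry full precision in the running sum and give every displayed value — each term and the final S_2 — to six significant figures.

S_2 ≈ 126.373

The integral term ∫_7^46 ln(x) dx = 123.496.
½[f(7) + f(46)] = ½[1.94591 + 3.82864] = 2.88728.
So far: 126.383.
k=1: B_{2}/(2)! × [f^{(1)}(46) − f^{(1)}(7)] = 1/12 × (0.0217391 − 0.142857) = -0.0100932.
Partial sum through k=1: 126.373.
k=2: B_{4}/(4)! × [f^{(3)}(46) − f^{(3)}(7)] = −1/720 × (2.05474e-05 − 0.00583090) = 8.06994e-06.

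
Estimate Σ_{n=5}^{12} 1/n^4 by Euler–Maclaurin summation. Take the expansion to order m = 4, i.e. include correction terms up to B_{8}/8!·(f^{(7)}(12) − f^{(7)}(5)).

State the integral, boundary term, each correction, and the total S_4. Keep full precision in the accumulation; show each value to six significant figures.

The integral term ∫_5^12 1/x^4 dx = 0.00247377.
½[f(5) + f(12)] = ½[0.00160000 + 4.82253e-05] = 0.000824113.
Integral + boundary = 0.00329788.
k=1: B_{2}/(2)! × [f^{(1)}(12) − f^{(1)}(5)] = 1/12 × (-1.60751e-05 − (-0.00128000)) = 0.000105327.
After k=1: 0.00340321.
k=2: B_{4}/(4)! × [f^{(3)}(12) − f^{(3)}(5)] = −1/720 × (-3.34898e-06 − (-0.00153600)) = -2.12868e-06.
After k=2: 0.00340108.
k=3: B_{6}/(6)! × [f^{(5)}(12) − f^{(5)}(5)] = 1/30240 × (-1.30238e-06 − (-0.00344064)) = 1.13735e-07.
After k=3: 0.00340119.
k=4: B_{8}/(8)! × [f^{(7)}(12) − f^{(7)}(5)] = −1/1209600 × (-8.13988e-07 − (-0.0123863)) = -1.02393e-08.

S_4 ≈ 0.00340118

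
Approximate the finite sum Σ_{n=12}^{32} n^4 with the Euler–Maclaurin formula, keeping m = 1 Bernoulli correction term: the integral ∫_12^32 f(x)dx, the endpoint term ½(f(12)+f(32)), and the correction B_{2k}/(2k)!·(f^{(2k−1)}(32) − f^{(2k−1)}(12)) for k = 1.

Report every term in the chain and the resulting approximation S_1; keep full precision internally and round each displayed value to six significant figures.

∫_12^32 x^4 dx evaluates to 6.66112e+06.
½[f(12) + f(32)] = ½[20736.0 + 1.04858e+06] = 534656.
So far: 7.19578e+06.
Order-1 term: 1/12 · (131072 − 6912.00) = 10346.7.

S_1 ≈ 7.20612e+06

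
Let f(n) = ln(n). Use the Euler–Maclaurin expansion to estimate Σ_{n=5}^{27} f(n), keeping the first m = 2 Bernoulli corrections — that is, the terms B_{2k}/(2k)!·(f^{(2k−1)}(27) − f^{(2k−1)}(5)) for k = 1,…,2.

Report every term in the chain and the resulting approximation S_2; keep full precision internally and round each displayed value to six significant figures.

The integral term ∫_5^27 ln(x) dx = 58.9404.
½[f(5) + f(27)] = ½[1.60944 + 3.29584] = 2.45264.
So far: 61.3930.
k=1: B_{2}/(2)! × [f^{(1)}(27) − f^{(1)}(5)] = 1/12 × (0.0370370 − 0.200000) = -0.0135802.
Running total after k=1: 61.3795.
k=2: B_{4}/(4)! × [f^{(3)}(27) − f^{(3)}(5)] = −1/720 × (0.000101611 − 0.0160000) = 2.20811e-05.

S_2 ≈ 61.3795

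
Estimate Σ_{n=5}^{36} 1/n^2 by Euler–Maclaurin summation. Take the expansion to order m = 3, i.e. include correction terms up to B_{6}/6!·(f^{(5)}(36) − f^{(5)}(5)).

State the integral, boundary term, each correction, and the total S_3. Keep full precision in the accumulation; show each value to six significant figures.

The integral term ∫_5^36 1/x^2 dx = 0.172222.
Boundary: ½(f(5) + f(36)) = ½(0.0400000 + 0.000771605) = 0.0203858.
So far: 0.192608.
Order-1 term: 1/12 · (-4.28669e-05 − (-0.0160000)) = 0.00132976.
Running total after k=1: 0.193938.
Order-2 term: −1/720 · (-3.96916e-07 − (-0.00768000)) = -1.06661e-05.
Running total after k=2: 0.193927.
Order-3 term: 1/30240 · (-9.18787e-09 − (-0.00921600)) = 3.04762e-07.

S_3 ≈ 0.193927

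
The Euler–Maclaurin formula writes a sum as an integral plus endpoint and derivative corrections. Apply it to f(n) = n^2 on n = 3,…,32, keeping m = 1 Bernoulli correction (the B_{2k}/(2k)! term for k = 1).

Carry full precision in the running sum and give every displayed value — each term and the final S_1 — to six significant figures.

The integral term ∫_3^32 x^2 dx = 10913.7.
Boundary: ½(f(3) + f(32)) = ½(9.00000 + 1024.00) = 516.500.
Running total after boundary: 11430.2.
k=1: B_{2}/(2)! × [f^{(1)}(32) − f^{(1)}(3)] = 1/12 × (64.0000 − 6.00000) = 4.83333.

S_1 ≈ 11435.0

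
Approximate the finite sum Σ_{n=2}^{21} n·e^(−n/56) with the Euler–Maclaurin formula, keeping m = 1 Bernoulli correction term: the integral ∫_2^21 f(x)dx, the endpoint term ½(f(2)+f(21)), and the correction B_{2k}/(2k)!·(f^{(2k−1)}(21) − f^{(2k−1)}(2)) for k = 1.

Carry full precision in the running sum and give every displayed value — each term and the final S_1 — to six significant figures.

∫_2^21 x·e^(−x/56) dx evaluates to 170.456.
Boundary: ½(f(2) + f(21)) = ½(1.92983 + 14.4331) = 8.18145.
Running total after boundary: 178.637.
k=1: B_{2}/(2)! × [f^{(1)}(21) − f^{(1)}(2)] = 1/12 × (0.429556 − 0.930455) = -0.0417416.

S_1 ≈ 178.595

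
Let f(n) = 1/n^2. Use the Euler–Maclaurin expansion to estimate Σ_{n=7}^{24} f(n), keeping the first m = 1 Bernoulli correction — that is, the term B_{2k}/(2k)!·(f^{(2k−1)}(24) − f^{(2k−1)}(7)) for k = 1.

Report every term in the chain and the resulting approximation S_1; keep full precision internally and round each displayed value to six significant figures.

∫_7^24 1/x^2 dx evaluates to 0.101190.
½[f(7) + f(24)] = ½[0.0204082 + 0.00173611] = 0.0110721.
So far: 0.112263.
k=1: B_{2}/(2)! × [f^{(1)}(24) − f^{(1)}(7)] = 1/12 × (-0.000144676 − (-0.00583090)) = 0.000473852.

S_1 ≈ 0.112736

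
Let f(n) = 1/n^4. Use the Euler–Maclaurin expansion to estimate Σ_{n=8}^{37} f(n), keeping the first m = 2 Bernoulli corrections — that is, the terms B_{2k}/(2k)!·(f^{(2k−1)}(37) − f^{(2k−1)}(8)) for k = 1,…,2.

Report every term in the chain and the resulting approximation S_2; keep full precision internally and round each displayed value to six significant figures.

S_2 ≈ 0.000776886

Integral: ∫_8^37 1/x^4 dx = 0.000644461.
Boundary: ½(f(8) + f(37)) = ½(0.000244141 + 5.33572e-07) = 0.000122337.
Integral + boundary = 0.000766798.
Correction k=1: B_{2}/2! · (f^{(1)}(37) − f^{(1)}(8)) = 1/12 · (-5.76835e-08 − (-0.000122070)) = 1.01677e-05.
Partial sum through k=1: 0.000776966.
Correction k=2: B_{4}/4! · (f^{(3)}(37) − f^{(3)}(8)) = −1/720 · (-1.26406e-09 − (-5.72205e-05)) = -7.94711e-08.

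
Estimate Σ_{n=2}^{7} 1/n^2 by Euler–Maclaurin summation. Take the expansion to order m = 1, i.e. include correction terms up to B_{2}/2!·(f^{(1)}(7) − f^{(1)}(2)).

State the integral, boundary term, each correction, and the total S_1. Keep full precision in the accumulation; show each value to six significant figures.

∫_2^7 1/x^2 dx evaluates to 0.357143.
Endpoint term: (f(2) + f(7))/2 = (0.250000 + 0.0204082)/2 = 0.135204.
Running total after boundary: 0.492347.
k=1: B_{2}/(2)! × [f^{(1)}(7) − f^{(1)}(2)] = 1/12 × (-0.00583090 − (-0.250000)) = 0.0203474.

S_1 ≈ 0.512694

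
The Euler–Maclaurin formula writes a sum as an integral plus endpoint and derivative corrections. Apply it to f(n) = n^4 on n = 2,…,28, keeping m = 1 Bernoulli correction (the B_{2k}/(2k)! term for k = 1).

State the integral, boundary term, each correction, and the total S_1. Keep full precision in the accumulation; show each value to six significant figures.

S_1 ≈ 3.75672e+06

∫_2^28 x^4 dx evaluates to 3.44207e+06.
Endpoint term: (f(2) + f(28))/2 = (16.0000 + 614656)/2 = 307336.
Running total after boundary: 3.74940e+06.
Order-1 term: 1/12 · (87808.0 − 32.0000) = 7314.67.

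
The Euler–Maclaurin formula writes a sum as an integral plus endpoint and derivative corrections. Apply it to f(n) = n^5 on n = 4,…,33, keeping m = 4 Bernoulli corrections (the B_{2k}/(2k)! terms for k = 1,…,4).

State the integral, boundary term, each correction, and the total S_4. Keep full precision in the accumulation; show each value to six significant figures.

S_4 ≈ 2.35306e+08

The integral term ∫_4^33 x^5 dx = 2.15244e+08.
Boundary: ½(f(4) + f(33)) = ½(1024.00 + 3.91354e+07) = 1.95682e+07.
Running total after boundary: 2.34812e+08.
Order-1 term: 1/12 · (5.92960e+06 − 1280.00) = 494027.
After k=1: 2.35306e+08.
Order-2 term: −1/720 · (65340.0 − 960.000) = -89.4167.
After k=2: 2.35306e+08.
Order-3 term: 1/30240 · (120.000 − 120.000) = 0.00000.
After k=3: 2.35306e+08.
Order-4 term: −1/1209600 · (0.00000 − 0.00000) = 0.00000.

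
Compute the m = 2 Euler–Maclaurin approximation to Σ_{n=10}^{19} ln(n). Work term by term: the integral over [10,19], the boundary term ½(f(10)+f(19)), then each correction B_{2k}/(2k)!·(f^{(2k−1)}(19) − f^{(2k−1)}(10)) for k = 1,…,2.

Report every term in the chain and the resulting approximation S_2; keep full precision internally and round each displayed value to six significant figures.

S_2 ≈ 26.5381

The integral term ∫_10^19 ln(x) dx = 23.9185.
Endpoint term: (f(10) + f(19))/2 = (2.30259 + 2.94444)/2 = 2.62351.
Running total after boundary: 26.5420.
Order-1 term: 1/12 · (0.0526316 − 0.100000) = -0.00394737.
Running total after k=1: 26.5381.
Order-2 term: −1/720 · (0.000291588 − 0.00200000) = 2.37279e-06.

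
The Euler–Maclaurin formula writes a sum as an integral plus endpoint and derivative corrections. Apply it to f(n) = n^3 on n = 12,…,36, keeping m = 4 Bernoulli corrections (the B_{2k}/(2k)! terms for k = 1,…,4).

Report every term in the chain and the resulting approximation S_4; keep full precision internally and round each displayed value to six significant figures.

S_4 ≈ 439200

∫_12^36 x^3 dx evaluates to 414720.
Endpoint term: (f(12) + f(36))/2 = (1728.00 + 46656.0)/2 = 24192.0.
Running total after boundary: 438912.
k=1: B_{2}/(2)! × [f^{(1)}(36) − f^{(1)}(12)] = 1/12 × (3888.00 − 432.000) = 288.000.
After k=1: 439200.
k=2: B_{4}/(4)! × [f^{(3)}(36) − f^{(3)}(12)] = −1/720 × (6.00000 − 6.00000) = 0.00000.
After k=2: 439200.
k=3: B_{6}/(6)! × [f^{(5)}(36) − f^{(5)}(12)] = 1/30240 × (0.00000 − 0.00000) = 0.00000.
After k=3: 439200.
k=4: B_{8}/(8)! × [f^{(7)}(36) − f^{(7)}(12)] = −1/1209600 × (0.00000 − 0.00000) = 0.00000.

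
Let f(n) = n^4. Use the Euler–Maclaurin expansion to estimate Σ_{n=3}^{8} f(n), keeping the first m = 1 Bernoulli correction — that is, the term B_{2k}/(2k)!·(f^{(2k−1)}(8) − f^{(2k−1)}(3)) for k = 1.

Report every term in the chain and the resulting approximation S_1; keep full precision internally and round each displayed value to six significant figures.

S_1 ≈ 8755.17

∫_3^8 x^4 dx evaluates to 6505.00.
Boundary: ½(f(3) + f(8)) = ½(81.0000 + 4096.00) = 2088.50.
Running total after boundary: 8593.50.
k=1: B_{2}/(2)! × [f^{(1)}(8) − f^{(1)}(3)] = 1/12 × (2048.00 − 108.000) = 161.667.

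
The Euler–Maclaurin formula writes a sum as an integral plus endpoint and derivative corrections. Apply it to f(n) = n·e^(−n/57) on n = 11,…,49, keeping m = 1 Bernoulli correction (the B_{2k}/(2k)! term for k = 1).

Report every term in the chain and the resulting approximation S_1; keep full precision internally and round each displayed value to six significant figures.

S_1 ≈ 652.961

The integral term ∫_11^49 x·e^(−x/57) dx = 638.106.
½[f(11) + f(49)] = ½[9.06946 + 20.7422] = 14.9058.
Integral + boundary = 653.011.
k=1: B_{2}/(2)! × [f^{(1)}(49) − f^{(1)}(11)] = 1/12 × (0.0594120 − 0.665383) = -0.0504976.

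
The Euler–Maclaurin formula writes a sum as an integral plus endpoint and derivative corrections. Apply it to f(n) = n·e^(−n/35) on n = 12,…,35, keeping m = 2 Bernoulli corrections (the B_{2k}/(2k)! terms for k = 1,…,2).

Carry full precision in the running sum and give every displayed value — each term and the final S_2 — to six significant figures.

S_2 ≈ 276.874

The integral term ∫_12^35 x·e^(−x/35) dx = 266.217.
½[f(12) + f(35)] = ½[8.51688 + 12.8758] = 10.6963.
So far: 276.913.
Order-1 term: 1/12 · (0.00000 − 0.466400) = -0.0388667.
Partial sum through k=1: 276.874.
Order-2 term: −1/720 · (0.000600619 − 0.00153949) = 1.30399e-06.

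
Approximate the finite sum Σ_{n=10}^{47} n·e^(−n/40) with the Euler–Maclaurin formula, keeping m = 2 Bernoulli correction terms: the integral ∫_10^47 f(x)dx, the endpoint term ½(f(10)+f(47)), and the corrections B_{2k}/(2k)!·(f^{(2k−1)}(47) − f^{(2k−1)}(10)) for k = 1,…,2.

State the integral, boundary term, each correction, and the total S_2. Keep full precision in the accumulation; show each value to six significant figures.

S_2 ≈ 494.010

The integral term ∫_10^47 x·e^(−x/40) dx = 482.912.
Boundary: ½(f(10) + f(47)) = ½(7.78801 + 14.5145) = 11.1512.
Integral + boundary = 494.063.
Correction k=1: B_{2}/2! · (f^{(1)}(47) − f^{(1)}(10)) = 1/12 · (-0.0540433 − 0.584101) = -0.0531787.
After k=1: 494.010.
Correction k=2: B_{4}/4! · (f^{(3)}(47) − f^{(3)}(10)) = −1/720 · (0.000352247 − 0.00133856) = 1.36988e-06.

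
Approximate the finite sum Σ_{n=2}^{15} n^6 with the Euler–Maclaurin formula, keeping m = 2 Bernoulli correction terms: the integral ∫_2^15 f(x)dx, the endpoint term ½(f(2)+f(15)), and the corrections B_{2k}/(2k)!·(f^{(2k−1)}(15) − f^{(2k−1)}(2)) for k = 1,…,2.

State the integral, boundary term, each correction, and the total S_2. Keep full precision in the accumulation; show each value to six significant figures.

Integral: ∫_2^15 x^6 dx = 2.44085e+07.
Endpoint term: (f(2) + f(15))/2 = (64.0000 + 1.13906e+07)/2 = 5.69534e+06.
Running total after boundary: 3.01038e+07.
Correction k=1: B_{2}/2! · (f^{(1)}(15) − f^{(1)}(2)) = 1/12 · (4.55625e+06 − 192.000) = 379672.
Partial sum through k=1: 3.04835e+07.
Correction k=2: B_{4}/4! · (f^{(3)}(15) − f^{(3)}(2)) = −1/720 · (405000 − 960.000) = -561.167.

S_2 ≈ 3.04829e+07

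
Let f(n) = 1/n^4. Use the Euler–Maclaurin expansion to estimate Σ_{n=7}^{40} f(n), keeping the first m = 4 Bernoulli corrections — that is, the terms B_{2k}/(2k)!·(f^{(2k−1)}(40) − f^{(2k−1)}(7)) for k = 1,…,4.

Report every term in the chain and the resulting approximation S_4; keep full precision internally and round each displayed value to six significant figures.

S_4 ≈ 0.00119468

∫_7^40 1/x^4 dx evaluates to 0.000966609.
Boundary: ½(f(7) + f(40)) = ½(0.000416493 + 3.90625e-07) = 0.000208442.
Integral + boundary = 0.00117505.
Correction k=1: B_{2}/2! · (f^{(1)}(40) − f^{(1)}(7)) = 1/12 · (-3.90625e-08 − (-0.000237996)) = 1.98298e-05.
Partial sum through k=1: 0.00119488.
Correction k=2: B_{4}/4! · (f^{(3)}(40) − f^{(3)}(7)) = −1/720 · (-7.32422e-10 − (-0.000145712)) = -2.02377e-07.
Partial sum through k=2: 0.00119468.
Correction k=3: B_{6}/6! · (f^{(5)}(40) − f^{(5)}(7)) = 1/30240 · (-2.56348e-11 − (-0.000166528)) = 5.50687e-09.
Partial sum through k=3: 0.00119468.
Correction k=4: B_{8}/8! · (f^{(7)}(40) − f^{(7)}(7)) = −1/1209600 · (-1.44196e-12 − (-0.000305868)) = -2.52867e-10.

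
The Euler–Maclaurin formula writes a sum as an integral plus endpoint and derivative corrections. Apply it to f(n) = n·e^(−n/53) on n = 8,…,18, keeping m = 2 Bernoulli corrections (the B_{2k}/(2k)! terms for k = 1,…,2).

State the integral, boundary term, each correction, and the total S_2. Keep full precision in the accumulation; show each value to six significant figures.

The integral term ∫_8^18 x·e^(−x/53) dx = 100.642.
Boundary: ½(f(8) + f(18)) = ½(6.87917 + 12.8167) = 9.84794.
So far: 110.490.
Correction k=1: B_{2}/2! · (f^{(1)}(18) − f^{(1)}(8)) = 1/12 · (0.470214 − 0.730101) = -0.0216572.
Partial sum through k=1: 110.469.
Correction k=2: B_{4}/4! · (f^{(3)}(18) − f^{(3)}(8)) = −1/720 · (0.000674365 − 0.000872159) = 2.74713e-07.

S_2 ≈ 110.469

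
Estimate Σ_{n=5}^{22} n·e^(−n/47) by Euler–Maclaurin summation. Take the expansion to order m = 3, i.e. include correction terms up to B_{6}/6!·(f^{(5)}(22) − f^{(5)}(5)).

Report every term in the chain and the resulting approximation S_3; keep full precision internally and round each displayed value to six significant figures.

∫_5^22 x·e^(−x/47) dx evaluates to 166.585.
Endpoint term: (f(5) + f(22))/2 = (4.49540 + 13.7764)/2 = 9.13590.
Running total after boundary: 175.721.
k=1: B_{2}/(2)! × [f^{(1)}(22) − f^{(1)}(5)] = 1/12 × (0.333085 − 0.803433) = -0.0391957.
After k=1: 175.682.
k=2: B_{4}/(4)! × [f^{(3)}(22) − f^{(3)}(5)] = −1/720 × (0.000717739 − 0.00117772) = 6.38869e-07.
After k=2: 175.682.
k=3: B_{6}/(6)! × [f^{(5)}(22) − f^{(5)}(5)] = 1/30240 × (5.81572e-07 − 9.01648e-07) = -1.05845e-11.

S_3 ≈ 175.682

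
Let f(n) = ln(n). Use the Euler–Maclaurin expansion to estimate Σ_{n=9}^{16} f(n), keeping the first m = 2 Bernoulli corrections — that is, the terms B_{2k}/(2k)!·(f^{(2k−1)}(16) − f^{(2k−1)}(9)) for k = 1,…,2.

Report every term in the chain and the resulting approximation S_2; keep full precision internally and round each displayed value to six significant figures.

The integral term ∫_9^16 ln(x) dx = 17.5864.
½[f(9) + f(16)] = ½[2.19722 + 2.77259] = 2.48491.
Integral + boundary = 20.0713.
Order-1 term: 1/12 · (0.0625000 − 0.111111) = -0.00405093.
Partial sum through k=1: 20.0673.
Order-2 term: −1/720 · (0.000488281 − 0.00274348) = 3.13223e-06.

S_2 ≈ 20.0673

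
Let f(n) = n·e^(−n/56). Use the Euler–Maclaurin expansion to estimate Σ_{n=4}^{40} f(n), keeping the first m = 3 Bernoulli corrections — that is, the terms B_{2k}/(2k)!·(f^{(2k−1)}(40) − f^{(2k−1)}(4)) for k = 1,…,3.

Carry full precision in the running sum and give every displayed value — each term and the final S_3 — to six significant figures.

S_3 ≈ 508.188

∫_4^40 x·e^(−x/56) dx evaluates to 496.595.
Boundary: ½(f(4) + f(40)) = ½(3.72425 + 19.5817) = 11.6530.
Integral + boundary = 508.248.
k=1: B_{2}/(2)! × [f^{(1)}(40) − f^{(1)}(4)] = 1/12 × (0.139869 − 0.864558) = -0.0603908.
Partial sum through k=1: 508.188.
k=2: B_{4}/(4)! × [f^{(3)}(40) − f^{(3)}(4)] = −1/720 × (0.000356809 − 0.000869478) = 7.12041e-07.
Partial sum through k=2: 508.188.
k=3: B_{6}/(6)! × [f^{(5)}(40) − f^{(5)}(4)] = 1/30240 × (2.13334e-07 − 4.66603e-07) = -8.37530e-12.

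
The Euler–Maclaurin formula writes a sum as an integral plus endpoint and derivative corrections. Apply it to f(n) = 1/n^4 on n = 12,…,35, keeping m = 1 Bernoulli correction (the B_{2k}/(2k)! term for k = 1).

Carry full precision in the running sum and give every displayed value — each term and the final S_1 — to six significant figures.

The integral term ∫_12^35 1/x^4 dx = 0.000185127.
½[f(12) + f(35)] = ½[4.82253e-05 + 6.66389e-07] = 2.44458e-05.
Running total after boundary: 0.000209573.
Order-1 term: 1/12 · (-7.61587e-08 − (-1.60751e-05)) = 1.33325e-06.

S_1 ≈ 0.000210906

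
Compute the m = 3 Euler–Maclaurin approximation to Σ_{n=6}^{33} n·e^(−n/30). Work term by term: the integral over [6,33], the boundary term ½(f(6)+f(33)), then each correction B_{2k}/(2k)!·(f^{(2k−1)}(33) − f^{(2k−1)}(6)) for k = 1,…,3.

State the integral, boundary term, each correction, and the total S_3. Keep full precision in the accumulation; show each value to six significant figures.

The integral term ∫_6^33 x·e^(−x/30) dx = 255.103.
Boundary: ½(f(6) + f(33)) = ½(4.91238 + 10.9847) = 7.94857.
Integral + boundary = 263.051.
Order-1 term: 1/12 · (-0.0332871 − 0.654985) = -0.0573560.
After k=1: 262.994.
Order-2 term: −1/720 · (0.000702728 − 0.00254716) = 2.56171e-06.
After k=2: 262.994.
Order-3 term: 1/30240 · (1.60271e-06 − 4.85174e-06) = -1.07441e-10.

S_3 ≈ 262.994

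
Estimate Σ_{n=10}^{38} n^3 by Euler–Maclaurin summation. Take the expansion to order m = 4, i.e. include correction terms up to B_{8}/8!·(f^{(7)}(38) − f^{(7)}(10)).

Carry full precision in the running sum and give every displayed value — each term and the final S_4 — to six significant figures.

The integral term ∫_10^38 x^3 dx = 518784.
Boundary: ½(f(10) + f(38)) = ½(1000.00 + 54872.0) = 27936.0.
Integral + boundary = 546720.
Correction k=1: B_{2}/2! · (f^{(1)}(38) − f^{(1)}(10)) = 1/12 · (4332.00 − 300.000) = 336.000.
Partial sum through k=1: 547056.
Correction k=2: B_{4}/4! · (f^{(3)}(38) − f^{(3)}(10)) = −1/720 · (6.00000 − 6.00000) = 0.00000.
Partial sum through k=2: 547056.
Correction k=3: B_{6}/6! · (f^{(5)}(38) − f^{(5)}(10)) = 1/30240 · (0.00000 − 0.00000) = 0.00000.
Partial sum through k=3: 547056.
Correction k=4: B_{8}/8! · (f^{(7)}(38) − f^{(7)}(10)) = −1/1209600 · (0.00000 − 0.00000) = 0.00000.

S_4 ≈ 547056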